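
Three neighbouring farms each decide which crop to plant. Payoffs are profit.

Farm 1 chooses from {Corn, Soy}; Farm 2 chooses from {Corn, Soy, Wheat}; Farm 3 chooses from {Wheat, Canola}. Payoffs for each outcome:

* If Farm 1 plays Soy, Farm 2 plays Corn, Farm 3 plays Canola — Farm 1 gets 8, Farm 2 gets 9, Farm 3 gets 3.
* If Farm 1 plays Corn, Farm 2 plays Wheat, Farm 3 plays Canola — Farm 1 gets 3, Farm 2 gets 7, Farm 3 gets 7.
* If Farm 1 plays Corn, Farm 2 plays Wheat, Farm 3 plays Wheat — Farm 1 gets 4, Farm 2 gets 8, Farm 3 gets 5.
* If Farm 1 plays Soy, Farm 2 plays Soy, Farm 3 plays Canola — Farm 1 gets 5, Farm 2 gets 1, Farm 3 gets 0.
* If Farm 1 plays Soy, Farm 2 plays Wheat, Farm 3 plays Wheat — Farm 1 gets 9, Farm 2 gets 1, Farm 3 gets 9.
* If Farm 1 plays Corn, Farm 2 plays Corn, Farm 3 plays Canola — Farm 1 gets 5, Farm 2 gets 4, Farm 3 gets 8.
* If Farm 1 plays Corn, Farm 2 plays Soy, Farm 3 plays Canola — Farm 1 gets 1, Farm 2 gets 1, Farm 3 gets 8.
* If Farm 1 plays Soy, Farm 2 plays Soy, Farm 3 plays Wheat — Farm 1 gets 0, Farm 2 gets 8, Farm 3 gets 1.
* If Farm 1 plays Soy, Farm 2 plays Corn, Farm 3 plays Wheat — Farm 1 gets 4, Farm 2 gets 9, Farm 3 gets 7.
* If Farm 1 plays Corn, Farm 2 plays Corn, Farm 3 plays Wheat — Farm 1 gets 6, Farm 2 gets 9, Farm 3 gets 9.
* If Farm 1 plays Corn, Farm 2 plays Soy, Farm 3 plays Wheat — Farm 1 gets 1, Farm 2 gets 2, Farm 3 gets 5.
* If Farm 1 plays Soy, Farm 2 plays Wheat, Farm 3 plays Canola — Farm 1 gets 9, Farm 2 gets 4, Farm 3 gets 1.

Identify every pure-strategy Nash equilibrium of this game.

Farm 1 against (Corn, Wheat): payoffs 6, 4 → best response Corn.
Farm 1 against (Corn, Canola): payoffs 5, 8 → best response Soy.
Farm 1 against (Soy, Wheat): payoffs 1, 0 → best response Corn.
Farm 1 against (Soy, Canola): payoffs 1, 5 → best response Soy.
Farm 1 against (Wheat, Wheat): payoffs 4, 9 → best response Soy.
Farm 1 against (Wheat, Canola): payoffs 3, 9 → best response Soy.
Farm 2 against (Corn, Wheat): payoffs 9, 2, 8 → best response Corn.
Farm 2 against (Corn, Canola): payoffs 4, 1, 7 → best response Wheat.
Farm 2 against (Soy, Wheat): payoffs 9, 8, 1 → best response Corn.
Farm 2 against (Soy, Canola): payoffs 9, 1, 4 → best response Corn.
Farm 3 against (Corn, Corn): payoffs 9, 8 → best response Wheat.
Farm 3 against (Corn, Soy): payoffs 5, 8 → best response Canola.
Farm 3 against (Corn, Wheat): payoffs 5, 7 → best response Canola.
Farm 3 against (Soy, Corn): payoffs 7, 3 → best response Wheat.
Farm 3 against (Soy, Soy): payoffs 1, 0 → best response Wheat.
Farm 3 against (Soy, Wheat): payoffs 9, 1 → best response Wheat.
Mutual best responses: (Corn, Corn, Wheat).

Pure NE: (Corn, Corn, Wheat)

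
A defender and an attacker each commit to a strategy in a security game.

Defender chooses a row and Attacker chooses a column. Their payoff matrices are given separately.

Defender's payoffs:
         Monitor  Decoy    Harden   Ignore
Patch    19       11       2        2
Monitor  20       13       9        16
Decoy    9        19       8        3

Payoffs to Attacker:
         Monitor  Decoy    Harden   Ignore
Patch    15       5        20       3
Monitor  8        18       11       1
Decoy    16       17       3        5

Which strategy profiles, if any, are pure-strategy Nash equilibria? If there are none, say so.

Defender against Monitor: payoffs 19, 20, 9 → best response Monitor.
Defender against Decoy: payoffs 11, 13, 19 → best response Decoy.
Defender against Harden: payoffs 2, 9, 8 → best response Monitor.
Defender against Ignore: payoffs 2, 16, 3 → best response Monitor.
Attacker against Patch: payoffs 15, 5, 20, 3 → best response Harden.
Attacker against Monitor: payoffs 8, 18, 11, 1 → best response Decoy.
Attacker against Decoy: payoffs 16, 17, 3, 5 → best response Decoy.
Mutual best responses: (Decoy, Decoy).

The unique pure-strategy Nash equilibrium is (Decoy, Decoy).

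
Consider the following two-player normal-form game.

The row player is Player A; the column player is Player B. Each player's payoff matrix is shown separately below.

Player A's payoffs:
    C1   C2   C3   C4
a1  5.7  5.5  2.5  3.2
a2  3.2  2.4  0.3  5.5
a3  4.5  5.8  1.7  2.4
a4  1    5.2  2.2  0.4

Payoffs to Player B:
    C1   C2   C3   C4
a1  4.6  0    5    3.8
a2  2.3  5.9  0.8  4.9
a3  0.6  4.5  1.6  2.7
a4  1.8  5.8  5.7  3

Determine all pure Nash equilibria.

Mark each player's best response to every combination of opponents' strategies; a profile where every player is best-responding is a pure Nash equilibrium.
Player A against C1: payoffs 5.7, 3.2, 4.5, 1 → best response a1.
Player A against C2: payoffs 5.5, 2.4, 5.8, 5.2 → best response a3.
Player A against C3: payoffs 2.5, 0.3, 1.7, 2.2 → best response a1.
Player A against C4: payoffs 3.2, 5.5, 2.4, 0.4 → best response a2.
Player B against a1: payoffs 4.6, 0, 5, 3.8 → best response C3.
Player B against a2: payoffs 2.3, 5.9, 0.8, 4.9 → best response C2.
Player B against a3: payoffs 0.6, 4.5, 1.6, 2.7 → best response C2.
Player B against a4: payoffs 1.8, 5.8, 5.7, 3 → best response C2.
Mutual best responses: (a1, C3); (a3, C2).

The pure Nash equilibria are (a1, C3) and (a3, C2).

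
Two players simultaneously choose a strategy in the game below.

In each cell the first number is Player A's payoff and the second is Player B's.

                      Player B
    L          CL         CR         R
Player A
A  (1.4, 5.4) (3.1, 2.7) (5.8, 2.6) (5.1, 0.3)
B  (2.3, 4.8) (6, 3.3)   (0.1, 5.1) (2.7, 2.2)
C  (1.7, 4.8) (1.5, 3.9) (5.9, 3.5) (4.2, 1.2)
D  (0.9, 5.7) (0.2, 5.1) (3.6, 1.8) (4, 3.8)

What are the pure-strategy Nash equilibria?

(A, L): Player A can switch to B (1.4 → 2.3). Not NE.
(A, CL): Player A can switch to B (3.1 → 6). Not NE.
(A, CR): Player A can switch to C (5.8 → 5.9). Not NE.
(A, R): Player B can switch to L (0.3 → 5.4). Not NE.
(B, L): Player B can switch to CR (4.8 → 5.1). Not NE.
(B, CL): Player B can switch to L (3.3 → 4.8). Not NE.
(The remaining 10 profiles each have a profitable deviation by the same check.)

No pure-strategy Nash equilibrium.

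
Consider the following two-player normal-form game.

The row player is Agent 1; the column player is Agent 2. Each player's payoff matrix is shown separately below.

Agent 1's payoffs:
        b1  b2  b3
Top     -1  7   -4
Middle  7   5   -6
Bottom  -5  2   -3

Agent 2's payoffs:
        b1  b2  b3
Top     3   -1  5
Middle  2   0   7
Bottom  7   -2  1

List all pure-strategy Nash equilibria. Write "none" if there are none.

This game has no pure Nash equilibrium.

Agent 1 against b1: payoffs -1, 7, -5 → best response Middle.
Agent 1 against b2: payoffs 7, 5, 2 → best response Top.
Agent 1 against b3: payoffs -4, -6, -3 → best response Bottom.
Agent 2 against Top: payoffs 3, -1, 5 → best response b3.
Agent 2 against Middle: payoffs 2, 0, 7 → best response b3.
Agent 2 against Bottom: payoffs 7, -2, 1 → best response b1.
No profile is a mutual best response for all players.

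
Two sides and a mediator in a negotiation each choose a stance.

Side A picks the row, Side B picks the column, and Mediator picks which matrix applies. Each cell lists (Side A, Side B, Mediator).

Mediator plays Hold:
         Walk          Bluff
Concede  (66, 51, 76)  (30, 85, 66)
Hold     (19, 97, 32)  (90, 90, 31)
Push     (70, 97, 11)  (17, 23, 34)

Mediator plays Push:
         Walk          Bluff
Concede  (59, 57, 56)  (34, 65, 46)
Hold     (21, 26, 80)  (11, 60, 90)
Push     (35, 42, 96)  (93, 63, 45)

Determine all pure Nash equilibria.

(Push, Bluff, Push)

Side A against (Walk, Hold): payoffs 66, 19, 70 → best response Push.
Side A against (Walk, Push): payoffs 59, 21, 35 → best response Concede.
Side A against (Bluff, Hold): payoffs 30, 90, 17 → best response Hold.
Side A against (Bluff, Push): payoffs 34, 11, 93 → best response Push.
Side B against (Concede, Hold): payoffs 51, 85 → best response Bluff.
Side B against (Concede, Push): payoffs 57, 65 → best response Bluff.
Side B against (Hold, Hold): payoffs 97, 90 → best response Walk.
Side B against (Hold, Push): payoffs 26, 60 → best response Bluff.
Side B against (Push, Hold): payoffs 97, 23 → best response Walk.
Side B against (Push, Push): payoffs 42, 63 → best response Bluff.
Mediator against (Concede, Walk): payoffs 76, 56 → best response Hold.
Mediator against (Concede, Bluff): payoffs 66, 46 → best response Hold.
Mediator against (Hold, Walk): payoffs 32, 80 → best response Push.
Mediator against (Hold, Bluff): payoffs 31, 90 → best response Push.
Mediator against (Push, Walk): payoffs 11, 96 → best response Push.
Mediator against (Push, Bluff): payoffs 34, 45 → best response Push.
Mutual best responses: (Push, Bluff, Push).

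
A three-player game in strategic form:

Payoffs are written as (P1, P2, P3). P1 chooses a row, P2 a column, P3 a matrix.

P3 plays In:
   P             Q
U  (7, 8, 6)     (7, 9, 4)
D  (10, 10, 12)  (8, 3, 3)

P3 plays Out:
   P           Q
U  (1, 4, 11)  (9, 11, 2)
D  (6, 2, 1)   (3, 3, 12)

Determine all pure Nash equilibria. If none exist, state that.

The unique pure-strategy Nash equilibrium is (D, P, In).

P1 against (P, In): payoffs 7, 10 → best response D.
P1 against (P, Out): payoffs 1, 6 → best response D.
P1 against (Q, In): payoffs 7, 8 → best response D.
P1 against (Q, Out): payoffs 9, 3 → best response U.
P2 against (U, In): payoffs 8, 9 → best response Q.
P2 against (U, Out): payoffs 4, 11 → best response Q.
P2 against (D, In): payoffs 10, 3 → best response P.
P2 against (D, Out): payoffs 2, 3 → best response Q.
P3 against (U, P): payoffs 6, 11 → best response Out.
P3 against (U, Q): payoffs 4, 2 → best response In.
P3 against (D, P): payoffs 12, 1 → best response In.
P3 against (D, Q): payoffs 3, 12 → best response Out.
Mutual best responses: (D, P, In).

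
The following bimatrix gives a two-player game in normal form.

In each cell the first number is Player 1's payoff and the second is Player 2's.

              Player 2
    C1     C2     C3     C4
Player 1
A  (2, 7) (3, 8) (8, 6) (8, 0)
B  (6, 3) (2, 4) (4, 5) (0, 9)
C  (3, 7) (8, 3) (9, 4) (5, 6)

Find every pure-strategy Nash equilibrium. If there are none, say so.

This game has no pure Nash equilibrium.

Player 1 against C1: payoffs 2, 6, 3 → best response B.
Player 1 against C2: payoffs 3, 2, 8 → best response C.
Player 1 against C3: payoffs 8, 4, 9 → best response C.
Player 1 against C4: payoffs 8, 0, 5 → best response A.
Player 2 against A: payoffs 7, 8, 6, 0 → best response C2.
Player 2 against B: payoffs 3, 4, 5, 9 → best response C4.
Player 2 against C: payoffs 7, 3, 4, 6 → best response C1.
No profile is a mutual best response for all players.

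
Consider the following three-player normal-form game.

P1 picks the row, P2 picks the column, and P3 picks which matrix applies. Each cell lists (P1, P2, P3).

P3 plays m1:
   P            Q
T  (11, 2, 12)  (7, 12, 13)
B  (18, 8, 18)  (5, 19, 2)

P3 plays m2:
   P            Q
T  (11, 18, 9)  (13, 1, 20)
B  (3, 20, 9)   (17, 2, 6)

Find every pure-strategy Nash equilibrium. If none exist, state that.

(T, P, m1): P1 can switch to B (11 → 18). Not NE.
(T, P, m2): P3 can switch to m1 (9 → 12). Not NE.
(T, Q, m1): P3 can switch to m2 (13 → 20). Not NE.
(T, Q, m2): P1 can switch to B (13 → 17). Not NE.
(B, P, m1): P2 can switch to Q (8 → 19). Not NE.
(B, P, m2): P1 can switch to T (3 → 11). Not NE.
(B, Q, m1): P1 can switch to T (5 → 7). Not NE.
(B, Q, m2): P2 can switch to P (2 → 20). Not NE.

none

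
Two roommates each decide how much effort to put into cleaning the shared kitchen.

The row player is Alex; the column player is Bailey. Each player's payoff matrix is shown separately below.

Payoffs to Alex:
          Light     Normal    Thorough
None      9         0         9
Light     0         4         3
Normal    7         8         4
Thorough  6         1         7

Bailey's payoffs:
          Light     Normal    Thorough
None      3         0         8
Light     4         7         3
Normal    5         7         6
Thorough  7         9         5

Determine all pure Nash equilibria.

(None, Thorough); (Normal, Normal)

(None, Light): Bailey can switch to Thorough (3 → 8). Not NE.
(None, Normal): Alex can switch to Light (0 → 4). Not NE.
(None, Thorough): Alex gets 9, best alternative 7; Bailey gets 8, best alternative 3. No profitable deviation — NE.
(Light, Light): Alex can switch to None (0 → 9). Not NE.
(Light, Normal): Alex can switch to Normal (4 → 8). Not NE.
(Light, Thorough): Alex can switch to None (3 → 9). Not NE.
(Normal, Light): Alex can switch to None (7 → 9). Not NE.
(Normal, Normal): Alex gets 8, best alternative 4; Bailey gets 7, best alternative 6. No profitable deviation — NE.
(Normal, Thorough): Alex can switch to None (4 → 9). Not NE.
(Thorough, Light): Alex can switch to None (6 → 9). Not NE.
(Thorough, Normal): Alex can switch to Light (1 → 4). Not NE.
(Thorough, Thorough): Alex can switch to None (7 → 9). Not NE.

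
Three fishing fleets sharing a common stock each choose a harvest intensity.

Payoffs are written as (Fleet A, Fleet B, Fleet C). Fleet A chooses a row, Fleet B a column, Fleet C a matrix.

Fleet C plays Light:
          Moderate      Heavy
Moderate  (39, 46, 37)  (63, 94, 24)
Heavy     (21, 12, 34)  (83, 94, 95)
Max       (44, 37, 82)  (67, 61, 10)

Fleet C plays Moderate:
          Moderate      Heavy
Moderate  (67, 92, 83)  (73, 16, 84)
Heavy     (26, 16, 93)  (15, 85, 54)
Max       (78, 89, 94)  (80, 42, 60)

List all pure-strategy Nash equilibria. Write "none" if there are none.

Check each profile: it is a Nash equilibrium iff no player can strictly gain by switching unilaterally.
(Moderate, Moderate, Light): Fleet A can switch to Max (39 → 44). Not NE.
(Moderate, Moderate, Moderate): Fleet A can switch to Max (67 → 78). Not NE.
(Moderate, Heavy, Light): Fleet A can switch to Heavy (63 → 83). Not NE.
(Moderate, Heavy, Moderate): Fleet A can switch to Max (73 → 80). Not NE.
(Heavy, Moderate, Light): Fleet A can switch to Moderate (21 → 39). Not NE.
(Heavy, Moderate, Moderate): Fleet A can switch to Moderate (26 → 67). Not NE.
(Heavy, Heavy, Light): Fleet A gets 83, best alternative 67; Fleet B gets 94, best alternative 12; Fleet C gets 95, best alternative 54. No profitable deviation — NE.
(Heavy, Heavy, Moderate): Fleet A can switch to Moderate (15 → 73). Not NE.
(Max, Moderate, Light): Fleet B can switch to Heavy (37 → 61). Not NE.
(Max, Moderate, Moderate): Fleet A gets 78, best alternative 67; Fleet B gets 89, best alternative 42; Fleet C gets 94, best alternative 82. No profitable deviation — NE.
(Max, Heavy, Light): Fleet A can switch to Heavy (67 → 83). Not NE.
(Max, Heavy, Moderate): Fleet B can switch to Moderate (42 → 89). Not NE.

(Heavy, Heavy, Light), (Max, Moderate, Moderate)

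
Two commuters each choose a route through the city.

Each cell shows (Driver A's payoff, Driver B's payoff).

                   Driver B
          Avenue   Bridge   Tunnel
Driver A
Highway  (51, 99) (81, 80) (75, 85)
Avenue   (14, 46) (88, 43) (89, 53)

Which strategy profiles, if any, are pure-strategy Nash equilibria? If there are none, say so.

For each strategy profile, look for a profitable unilateral deviation.
(Highway, Avenue): Driver A gets 51, best alternative 14; Driver B gets 99, best alternative 85. No profitable deviation — NE.
(Highway, Bridge): Driver A can switch to Avenue (81 → 88). Not NE.
(Highway, Tunnel): Driver A can switch to Avenue (75 → 89). Not NE.
(Avenue, Avenue): Driver A can switch to Highway (14 → 51). Not NE.
(Avenue, Bridge): Driver B can switch to Avenue (43 → 46). Not NE.
(Avenue, Tunnel): Driver A gets 89, best alternative 75; Driver B gets 53, best alternative 46. No profitable deviation — NE.

The pure Nash equilibria are (Highway, Avenue), (Avenue, Tunnel).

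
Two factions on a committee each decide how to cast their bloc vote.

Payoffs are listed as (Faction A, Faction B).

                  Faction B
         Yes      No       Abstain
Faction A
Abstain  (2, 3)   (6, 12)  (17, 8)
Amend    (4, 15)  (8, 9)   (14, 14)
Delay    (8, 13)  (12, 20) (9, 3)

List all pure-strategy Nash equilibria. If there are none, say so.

(Delay, No)

(Abstain, Yes): Faction A can switch to Amend (2 → 4). Not NE.
(Abstain, No): Faction A can switch to Amend (6 → 8). Not NE.
(Abstain, Abstain): Faction B can switch to No (8 → 12). Not NE.
(Amend, Yes): Faction A can switch to Delay (4 → 8). Not NE.
(Amend, No): Faction A can switch to Delay (8 → 12). Not NE.
(Amend, Abstain): Faction A can switch to Abstain (14 → 17). Not NE.
(Delay, No): Faction A gets 12, best alternative 8; Faction B gets 20, best alternative 13. No profitable deviation — NE.
(The remaining 2 profiles each have a profitable deviation by the same check.)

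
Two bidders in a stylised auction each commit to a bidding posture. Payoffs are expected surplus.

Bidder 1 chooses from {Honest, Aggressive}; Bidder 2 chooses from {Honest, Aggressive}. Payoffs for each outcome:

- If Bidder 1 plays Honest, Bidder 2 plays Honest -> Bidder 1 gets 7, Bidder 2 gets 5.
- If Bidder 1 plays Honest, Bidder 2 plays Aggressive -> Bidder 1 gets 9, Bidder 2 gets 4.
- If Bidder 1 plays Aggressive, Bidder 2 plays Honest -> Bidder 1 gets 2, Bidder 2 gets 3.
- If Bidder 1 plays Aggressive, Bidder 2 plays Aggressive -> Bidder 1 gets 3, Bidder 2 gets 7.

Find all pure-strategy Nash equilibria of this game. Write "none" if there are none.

Pure NE: (Honest, Honest)

(Honest, Honest): Bidder 1 gets 7, best alternative 2; Bidder 2 gets 5, best alternative 4. No profitable deviation — NE.
(Honest, Aggressive): Bidder 2 can switch to Honest (4 → 5). Not NE.
(Aggressive, Honest): Bidder 1 can switch to Honest (2 → 7). Not NE.
(Aggressive, Aggressive): Bidder 1 can switch to Honest (3 → 9). Not NE.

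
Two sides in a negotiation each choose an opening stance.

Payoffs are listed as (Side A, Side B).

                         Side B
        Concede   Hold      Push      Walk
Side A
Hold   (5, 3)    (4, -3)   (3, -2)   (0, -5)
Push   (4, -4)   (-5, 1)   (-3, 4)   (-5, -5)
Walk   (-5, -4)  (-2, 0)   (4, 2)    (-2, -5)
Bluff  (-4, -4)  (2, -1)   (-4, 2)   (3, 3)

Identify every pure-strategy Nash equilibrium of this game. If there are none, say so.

Mark each player's best response to every combination of opponents' strategies; a profile where every player is best-responding is a pure Nash equilibrium.
Side A against Concede: payoffs 5, 4, -5, -4 → best response Hold.
Side A against Hold: payoffs 4, -5, -2, 2 → best response Hold.
Side A against Push: payoffs 3, -3, 4, -4 → best response Walk.
Side A against Walk: payoffs 0, -5, -2, 3 → best response Bluff.
Side B against Hold: payoffs 3, -3, -2, -5 → best response Concede.
Side B against Push: payoffs -4, 1, 4, -5 → best response Push.
Side B against Walk: payoffs -4, 0, 2, -5 → best response Push.
Side B against Bluff: payoffs -4, -1, 2, 3 → best response Walk.
Mutual best responses: (Hold, Concede); (Walk, Push); (Bluff, Walk).

(Hold, Concede); (Walk, Push); (Bluff, Walk)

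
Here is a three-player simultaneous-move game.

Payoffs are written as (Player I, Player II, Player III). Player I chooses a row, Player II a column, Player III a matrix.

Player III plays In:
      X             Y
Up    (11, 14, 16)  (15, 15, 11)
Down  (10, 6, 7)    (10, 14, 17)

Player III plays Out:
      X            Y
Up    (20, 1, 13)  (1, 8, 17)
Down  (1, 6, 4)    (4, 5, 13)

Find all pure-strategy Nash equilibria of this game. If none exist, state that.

Player I against (X, In): payoffs 11, 10 → best response Up.
Player I against (X, Out): payoffs 20, 1 → best response Up.
Player I against (Y, In): payoffs 15, 10 → best response Up.
Player I against (Y, Out): payoffs 1, 4 → best response Down.
Player II against (Up, In): payoffs 14, 15 → best response Y.
Player II against (Up, Out): payoffs 1, 8 → best response Y.
Player II against (Down, In): payoffs 6, 14 → best response Y.
Player II against (Down, Out): payoffs 6, 5 → best response X.
Player III against (Up, X): payoffs 16, 13 → best response In.
Player III against (Up, Y): payoffs 11, 17 → best response Out.
Player III against (Down, X): payoffs 7, 4 → best response In.
Player III against (Down, Y): payoffs 17, 13 → best response In.
No profile is a mutual best response for all players.

There is no pure-strategy Nash equilibrium.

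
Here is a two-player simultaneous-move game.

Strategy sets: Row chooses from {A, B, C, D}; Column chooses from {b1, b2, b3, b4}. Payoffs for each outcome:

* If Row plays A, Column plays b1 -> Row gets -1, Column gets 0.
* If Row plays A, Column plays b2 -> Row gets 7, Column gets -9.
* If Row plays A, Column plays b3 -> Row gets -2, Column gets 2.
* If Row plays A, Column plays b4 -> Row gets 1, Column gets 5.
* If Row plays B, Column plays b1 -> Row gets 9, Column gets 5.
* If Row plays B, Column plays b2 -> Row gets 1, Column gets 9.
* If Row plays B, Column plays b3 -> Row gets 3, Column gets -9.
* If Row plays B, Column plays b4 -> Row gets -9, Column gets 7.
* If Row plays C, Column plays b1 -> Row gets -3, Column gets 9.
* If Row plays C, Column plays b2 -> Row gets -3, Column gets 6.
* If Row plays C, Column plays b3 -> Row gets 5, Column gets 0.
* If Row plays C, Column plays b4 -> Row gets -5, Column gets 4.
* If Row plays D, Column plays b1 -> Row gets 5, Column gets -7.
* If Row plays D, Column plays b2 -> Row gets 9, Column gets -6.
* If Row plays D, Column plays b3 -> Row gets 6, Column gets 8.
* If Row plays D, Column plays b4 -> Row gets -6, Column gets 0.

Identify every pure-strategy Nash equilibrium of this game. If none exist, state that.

Pure-strategy Nash equilibria: (A, b4), (D, b3)

Mark each player's best response to every combination of opponents' strategies; a profile where every player is best-responding is a pure Nash equilibrium.
Row against b1: payoffs -1, 9, -3, 5 → best response B.
Row against b2: payoffs 7, 1, -3, 9 → best response D.
Row against b3: payoffs -2, 3, 5, 6 → best response D.
Row against b4: payoffs 1, -9, -5, -6 → best response A.
Column against A: payoffs 0, -9, 2, 5 → best response b4.
Column against B: payoffs 5, 9, -9, 7 → best response b2.
Column against C: payoffs 9, 6, 0, 4 → best response b1.
Column against D: payoffs -7, -6, 8, 0 → best response b3.
Mutual best responses: (A, b4); (D, b3).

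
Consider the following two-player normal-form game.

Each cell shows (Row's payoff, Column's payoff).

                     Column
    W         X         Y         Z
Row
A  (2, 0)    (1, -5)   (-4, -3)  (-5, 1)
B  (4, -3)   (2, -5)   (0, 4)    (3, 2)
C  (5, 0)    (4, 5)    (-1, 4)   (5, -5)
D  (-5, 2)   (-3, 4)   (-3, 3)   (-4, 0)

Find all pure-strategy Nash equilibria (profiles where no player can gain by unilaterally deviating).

Check each profile: it is a Nash equilibrium iff no player can strictly gain by switching unilaterally.
(A, W): Row can switch to B (2 → 4). Not NE.
(A, X): Row can switch to B (1 → 2). Not NE.
(A, Y): Row can switch to B (-4 → 0). Not NE.
(A, Z): Row can switch to B (-5 → 3). Not NE.
(B, W): Row can switch to C (4 → 5). Not NE.
(B, X): Row can switch to C (2 → 4). Not NE.
(B, Y): Row gets 0, best alternative -1; Column gets 4, best alternative 2. No profitable deviation — NE.
(C, X): Row gets 4, best alternative 2; Column gets 5, best alternative 4. No profitable deviation — NE.
(The remaining 8 profiles each have a profitable deviation by the same check.)

Pure-strategy Nash equilibria: (B, Y), (C, X)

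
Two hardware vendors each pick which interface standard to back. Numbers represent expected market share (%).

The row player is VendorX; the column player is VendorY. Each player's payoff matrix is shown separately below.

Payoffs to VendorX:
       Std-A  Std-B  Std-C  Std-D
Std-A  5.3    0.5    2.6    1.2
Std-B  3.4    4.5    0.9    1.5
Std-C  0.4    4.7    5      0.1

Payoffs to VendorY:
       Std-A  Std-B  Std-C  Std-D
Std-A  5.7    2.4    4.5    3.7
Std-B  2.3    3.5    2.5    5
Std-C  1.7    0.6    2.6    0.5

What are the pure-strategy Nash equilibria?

Mark each player's best response to every combination of opponents' strategies; a profile where every player is best-responding is a pure Nash equilibrium.
VendorX against Std-A: payoffs 5.3, 3.4, 0.4 → best response Std-A.
VendorX against Std-B: payoffs 0.5, 4.5, 4.7 → best response Std-C.
VendorX against Std-C: payoffs 2.6, 0.9, 5 → best response Std-C.
VendorX against Std-D: payoffs 1.2, 1.5, 0.1 → best response Std-B.
VendorY against Std-A: payoffs 5.7, 2.4, 4.5, 3.7 → best response Std-A.
VendorY against Std-B: payoffs 2.3, 3.5, 2.5, 5 → best response Std-D.
VendorY against Std-C: payoffs 1.7, 0.6, 2.6, 0.5 → best response Std-C.
Mutual best responses: (Std-A, Std-A); (Std-B, Std-D); (Std-C, Std-C).

(Std-A, Std-A); (Std-B, Std-D); (Std-C, Std-C)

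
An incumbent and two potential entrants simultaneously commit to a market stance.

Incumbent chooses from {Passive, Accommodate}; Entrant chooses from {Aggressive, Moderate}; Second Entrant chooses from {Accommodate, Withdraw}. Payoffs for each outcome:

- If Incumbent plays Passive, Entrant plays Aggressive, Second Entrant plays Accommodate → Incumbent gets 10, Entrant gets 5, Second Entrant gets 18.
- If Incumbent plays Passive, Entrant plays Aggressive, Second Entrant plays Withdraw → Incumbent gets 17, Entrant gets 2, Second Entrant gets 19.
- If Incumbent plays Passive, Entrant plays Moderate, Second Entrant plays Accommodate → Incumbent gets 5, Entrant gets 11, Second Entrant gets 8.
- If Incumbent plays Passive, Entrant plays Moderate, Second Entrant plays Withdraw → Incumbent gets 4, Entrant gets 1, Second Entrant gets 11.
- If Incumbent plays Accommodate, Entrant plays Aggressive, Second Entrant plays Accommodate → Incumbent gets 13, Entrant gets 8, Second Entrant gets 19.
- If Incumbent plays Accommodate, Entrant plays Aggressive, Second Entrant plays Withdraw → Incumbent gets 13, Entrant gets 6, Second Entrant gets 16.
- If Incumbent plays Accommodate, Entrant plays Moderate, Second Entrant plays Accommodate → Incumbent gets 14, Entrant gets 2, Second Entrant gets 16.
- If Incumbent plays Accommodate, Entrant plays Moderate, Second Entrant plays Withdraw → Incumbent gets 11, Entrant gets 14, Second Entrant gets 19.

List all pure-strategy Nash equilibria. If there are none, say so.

Pure-strategy Nash equilibria: (Passive, Aggressive, Withdraw) and (Accommodate, Aggressive, Accommodate) and (Accommodate, Moderate, Withdraw)

Incumbent against (Aggressive, Accommodate): payoffs 10, 13 → best response Accommodate.
Incumbent against (Aggressive, Withdraw): payoffs 17, 13 → best response Passive.
Incumbent against (Moderate, Accommodate): payoffs 5, 14 → best response Accommodate.
Incumbent against (Moderate, Withdraw): payoffs 4, 11 → best response Accommodate.
Entrant against (Passive, Accommodate): payoffs 5, 11 → best response Moderate.
Entrant against (Passive, Withdraw): payoffs 2, 1 → best response Aggressive.
Entrant against (Accommodate, Accommodate): payoffs 8, 2 → best response Aggressive.
Entrant against (Accommodate, Withdraw): payoffs 6, 14 → best response Moderate.
Second Entrant against (Passive, Aggressive): payoffs 18, 19 → best response Withdraw.
Second Entrant against (Passive, Moderate): payoffs 8, 11 → best response Withdraw.
Second Entrant against (Accommodate, Aggressive): payoffs 19, 16 → best response Accommodate.
Second Entrant against (Accommodate, Moderate): payoffs 16, 19 → best response Withdraw.
Mutual best responses: (Passive, Aggressive, Withdraw); (Accommodate, Aggressive, Accommodate); (Accommodate, Moderate, Withdraw).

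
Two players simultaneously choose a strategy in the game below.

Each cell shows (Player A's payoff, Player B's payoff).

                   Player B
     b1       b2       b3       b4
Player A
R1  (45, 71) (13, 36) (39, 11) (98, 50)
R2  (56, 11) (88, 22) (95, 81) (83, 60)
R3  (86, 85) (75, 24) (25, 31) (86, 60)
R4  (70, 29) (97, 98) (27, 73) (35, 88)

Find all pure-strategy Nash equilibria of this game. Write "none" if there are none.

For each strategy profile, look for a profitable unilateral deviation.
(R1, b1): Player A can switch to R2 (45 → 56). Not NE.
(R1, b2): Player A can switch to R2 (13 → 88). Not NE.
(R1, b3): Player A can switch to R2 (39 → 95). Not NE.
(R1, b4): Player B can switch to b1 (50 → 71). Not NE.
(R2, b1): Player A can switch to R3 (56 → 86). Not NE.
(R2, b2): Player A can switch to R4 (88 → 97). Not NE.
(R2, b3): Player A gets 95, best alternative 39; Player B gets 81, best alternative 60. No profitable deviation — NE.
(R2, b4): Player A can switch to R1 (83 → 98). Not NE.
(R3, b1): Player A gets 86, best alternative 70; Player B gets 85, best alternative 60. No profitable deviation — NE.
(R3, b2): Player A can switch to R2 (75 → 88). Not NE.
(R3, b3): Player A can switch to R1 (25 → 39). Not NE.
(R3, b4): Player A can switch to R1 (86 → 98). Not NE.
(R4, b1): Player A can switch to R3 (70 → 86). Not NE.
(R4, b2): Player A gets 97, best alternative 88; Player B gets 98, best alternative 88. No profitable deviation — NE.
(R4, b3): Player A can switch to R1 (27 → 39). Not NE.
(The remaining 1 profile has a profitable deviation by the same check.)

The pure Nash equilibria are (R2, b3), (R3, b1), (R4, b2).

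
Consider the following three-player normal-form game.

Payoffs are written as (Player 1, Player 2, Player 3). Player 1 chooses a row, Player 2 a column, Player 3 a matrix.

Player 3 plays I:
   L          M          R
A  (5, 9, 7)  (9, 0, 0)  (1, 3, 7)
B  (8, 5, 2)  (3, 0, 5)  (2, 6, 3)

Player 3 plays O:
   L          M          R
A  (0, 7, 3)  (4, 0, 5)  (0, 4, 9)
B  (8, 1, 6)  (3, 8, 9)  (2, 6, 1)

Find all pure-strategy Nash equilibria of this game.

(A, L, I): Player 1 can switch to B (5 → 8). Not NE.
(A, L, O): Player 1 can switch to B (0 → 8). Not NE.
(A, M, I): Player 2 can switch to L (0 → 9). Not NE.
(A, M, O): Player 2 can switch to L (0 → 7). Not NE.
(A, R, I): Player 1 can switch to B (1 → 2). Not NE.
(A, R, O): Player 1 can switch to B (0 → 2). Not NE.
(B, L, I): Player 2 can switch to R (5 → 6). Not NE.
(B, L, O): Player 2 can switch to M (1 → 8). Not NE.
(B, R, I): Player 1 gets 2, best alternative 1; Player 2 gets 6, best alternative 5; Player 3 gets 3, best alternative 1. No profitable deviation — NE.
(The remaining 3 profiles each have a profitable deviation by the same check.)

(B, R, I)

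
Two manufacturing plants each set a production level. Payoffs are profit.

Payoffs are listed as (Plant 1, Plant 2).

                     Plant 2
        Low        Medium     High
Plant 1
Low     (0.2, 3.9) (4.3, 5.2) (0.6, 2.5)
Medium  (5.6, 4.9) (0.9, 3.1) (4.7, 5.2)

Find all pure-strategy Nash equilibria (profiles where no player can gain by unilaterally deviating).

The pure Nash equilibria are (Low, Medium), (Medium, High).

Plant 1 against Low: payoffs 0.2, 5.6 → best response Medium.
Plant 1 against Medium: payoffs 4.3, 0.9 → best response Low.
Plant 1 against High: payoffs 0.6, 4.7 → best response Medium.
Plant 2 against Low: payoffs 3.9, 5.2, 2.5 → best response Medium.
Plant 2 against Medium: payoffs 4.9, 3.1, 5.2 → best response High.
Mutual best responses: (Low, Medium); (Medium, High).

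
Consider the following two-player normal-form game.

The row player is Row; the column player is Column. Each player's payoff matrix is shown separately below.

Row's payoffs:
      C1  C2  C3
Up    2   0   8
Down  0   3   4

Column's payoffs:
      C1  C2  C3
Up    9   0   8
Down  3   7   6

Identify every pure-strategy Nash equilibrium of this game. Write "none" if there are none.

The pure Nash equilibria are (Up, C1) and (Down, C2).

Row against C1: payoffs 2, 0 → best response Up.
Row against C2: payoffs 0, 3 → best response Down.
Row against C3: payoffs 8, 4 → best response Up.
Column against Up: payoffs 9, 0, 8 → best response C1.
Column against Down: payoffs 3, 7, 6 → best response C2.
Mutual best responses: (Up, C1); (Down, C2).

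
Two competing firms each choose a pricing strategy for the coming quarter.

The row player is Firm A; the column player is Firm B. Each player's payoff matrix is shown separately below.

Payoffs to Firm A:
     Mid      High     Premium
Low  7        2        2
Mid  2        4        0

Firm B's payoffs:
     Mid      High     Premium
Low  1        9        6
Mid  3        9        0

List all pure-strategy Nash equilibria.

(Low, Mid): Firm B can switch to High (1 → 9). Not NE.
(Low, High): Firm A can switch to Mid (2 → 4). Not NE.
(Low, Premium): Firm B can switch to High (6 → 9). Not NE.
(Mid, Mid): Firm A can switch to Low (2 → 7). Not NE.
(Mid, High): Firm A gets 4, best alternative 2; Firm B gets 9, best alternative 3. No profitable deviation — NE.
(Mid, Premium): Firm A can switch to Low (0 → 2). Not NE.

(Mid, High)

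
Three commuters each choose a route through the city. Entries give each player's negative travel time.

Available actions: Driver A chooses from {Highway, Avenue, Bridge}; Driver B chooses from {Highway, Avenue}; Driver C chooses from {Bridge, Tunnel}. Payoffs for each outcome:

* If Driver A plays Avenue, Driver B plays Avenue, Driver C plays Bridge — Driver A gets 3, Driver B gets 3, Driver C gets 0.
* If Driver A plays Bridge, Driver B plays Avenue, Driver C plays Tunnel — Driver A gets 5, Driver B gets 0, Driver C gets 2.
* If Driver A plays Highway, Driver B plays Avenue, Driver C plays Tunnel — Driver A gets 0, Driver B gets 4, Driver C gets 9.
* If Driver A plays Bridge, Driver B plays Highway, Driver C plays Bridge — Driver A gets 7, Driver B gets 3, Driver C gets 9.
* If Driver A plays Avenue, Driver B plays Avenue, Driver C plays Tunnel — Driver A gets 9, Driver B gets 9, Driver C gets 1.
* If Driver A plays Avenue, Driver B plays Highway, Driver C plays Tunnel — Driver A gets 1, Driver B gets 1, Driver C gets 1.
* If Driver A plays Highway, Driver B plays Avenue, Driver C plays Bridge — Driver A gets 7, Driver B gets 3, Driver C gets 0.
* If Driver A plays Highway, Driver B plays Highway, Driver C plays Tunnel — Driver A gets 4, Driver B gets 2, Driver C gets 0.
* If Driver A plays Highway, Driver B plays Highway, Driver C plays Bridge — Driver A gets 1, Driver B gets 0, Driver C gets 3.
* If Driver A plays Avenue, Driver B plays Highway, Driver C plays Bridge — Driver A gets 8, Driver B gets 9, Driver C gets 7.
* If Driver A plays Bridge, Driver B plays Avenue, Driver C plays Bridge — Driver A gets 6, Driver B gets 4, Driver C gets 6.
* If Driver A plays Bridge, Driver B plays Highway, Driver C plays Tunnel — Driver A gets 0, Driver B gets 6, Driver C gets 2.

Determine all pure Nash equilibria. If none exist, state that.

The pure Nash equilibria are (Avenue, Highway, Bridge) and (Avenue, Avenue, Tunnel).

Driver A against (Highway, Bridge): payoffs 1, 8, 7 → best response Avenue.
Driver A against (Highway, Tunnel): payoffs 4, 1, 0 → best response Highway.
Driver A against (Avenue, Bridge): payoffs 7, 3, 6 → best response Highway.
Driver A against (Avenue, Tunnel): payoffs 0, 9, 5 → best response Avenue.
Driver B against (Highway, Bridge): payoffs 0, 3 → best response Avenue.
Driver B against (Highway, Tunnel): payoffs 2, 4 → best response Avenue.
Driver B against (Avenue, Bridge): payoffs 9, 3 → best response Highway.
Driver B against (Avenue, Tunnel): payoffs 1, 9 → best response Avenue.
Driver B against (Bridge, Bridge): payoffs 3, 4 → best response Avenue.
Driver B against (Bridge, Tunnel): payoffs 6, 0 → best response Highway.
Driver C against (Highway, Highway): payoffs 3, 0 → best response Bridge.
Driver C against (Highway, Avenue): payoffs 0, 9 → best response Tunnel.
Driver C against (Avenue, Highway): payoffs 7, 1 → best response Bridge.
Driver C against (Avenue, Avenue): payoffs 0, 1 → best response Tunnel.
Driver C against (Bridge, Highway): payoffs 9, 2 → best response Bridge.
Driver C against (Bridge, Avenue): payoffs 6, 2 → best response Bridge.
Mutual best responses: (Avenue, Highway, Bridge); (Avenue, Avenue, Tunnel).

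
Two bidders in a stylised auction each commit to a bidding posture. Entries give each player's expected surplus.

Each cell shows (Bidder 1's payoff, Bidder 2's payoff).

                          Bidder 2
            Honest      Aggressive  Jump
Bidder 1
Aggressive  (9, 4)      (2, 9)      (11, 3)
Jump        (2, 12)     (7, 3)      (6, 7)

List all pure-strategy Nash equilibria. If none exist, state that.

For each player, find the best response to each opponent profile; mutual best responses are the pure NE.
Bidder 1 against Honest: payoffs 9, 2 → best response Aggressive.
Bidder 1 against Aggressive: payoffs 2, 7 → best response Jump.
Bidder 1 against Jump: payoffs 11, 6 → best response Aggressive.
Bidder 2 against Aggressive: payoffs 4, 9, 3 → best response Aggressive.
Bidder 2 against Jump: payoffs 12, 3, 7 → best response Honest.
No profile is a mutual best response for all players.

This game has no pure Nash equilibrium.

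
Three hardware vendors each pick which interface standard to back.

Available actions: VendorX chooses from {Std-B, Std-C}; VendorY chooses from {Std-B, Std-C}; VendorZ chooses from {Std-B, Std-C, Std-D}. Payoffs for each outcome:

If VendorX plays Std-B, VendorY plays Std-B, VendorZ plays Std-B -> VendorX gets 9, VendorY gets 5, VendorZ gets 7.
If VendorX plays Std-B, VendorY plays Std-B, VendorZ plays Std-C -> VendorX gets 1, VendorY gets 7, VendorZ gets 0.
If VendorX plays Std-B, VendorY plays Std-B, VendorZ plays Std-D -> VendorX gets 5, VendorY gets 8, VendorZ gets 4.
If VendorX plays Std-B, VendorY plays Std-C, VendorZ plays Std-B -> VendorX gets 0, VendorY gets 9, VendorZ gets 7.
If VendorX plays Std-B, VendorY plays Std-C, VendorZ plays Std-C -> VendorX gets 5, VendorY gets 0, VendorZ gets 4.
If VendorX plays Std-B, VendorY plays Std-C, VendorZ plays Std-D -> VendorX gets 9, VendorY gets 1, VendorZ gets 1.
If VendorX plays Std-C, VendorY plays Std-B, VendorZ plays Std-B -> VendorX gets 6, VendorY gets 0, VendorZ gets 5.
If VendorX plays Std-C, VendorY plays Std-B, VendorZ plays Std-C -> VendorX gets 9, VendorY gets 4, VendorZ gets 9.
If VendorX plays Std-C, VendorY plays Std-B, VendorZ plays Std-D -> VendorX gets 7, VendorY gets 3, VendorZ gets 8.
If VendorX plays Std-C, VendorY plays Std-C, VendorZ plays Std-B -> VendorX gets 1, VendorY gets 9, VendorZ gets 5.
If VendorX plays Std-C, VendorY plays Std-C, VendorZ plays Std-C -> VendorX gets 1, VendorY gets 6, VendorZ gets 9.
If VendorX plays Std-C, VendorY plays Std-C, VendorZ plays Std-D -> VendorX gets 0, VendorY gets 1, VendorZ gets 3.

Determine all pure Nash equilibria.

This game has no pure Nash equilibrium.

For each strategy profile, look for a profitable unilateral deviation.
(Std-B, Std-B, Std-B): VendorY can switch to Std-C (5 → 9). Not NE.
(Std-B, Std-B, Std-C): VendorX can switch to Std-C (1 → 9). Not NE.
(Std-B, Std-B, Std-D): VendorX can switch to Std-C (5 → 7). Not NE.
(Std-B, Std-C, Std-B): VendorX can switch to Std-C (0 → 1). Not NE.
(Std-B, Std-C, Std-C): VendorY can switch to Std-B (0 → 7). Not NE.
(Std-B, Std-C, Std-D): VendorY can switch to Std-B (1 → 8). Not NE.
(Std-C, Std-B, Std-B): VendorX can switch to Std-B (6 → 9). Not NE.
(Std-C, Std-B, Std-C): VendorY can switch to Std-C (4 → 6). Not NE.
(Std-C, Std-B, Std-D): VendorZ can switch to Std-C (8 → 9). Not NE.
(Std-C, Std-C, Std-B): VendorZ can switch to Std-C (5 → 9). Not NE.
(Std-C, Std-C, Std-C): VendorX can switch to Std-B (1 → 5). Not NE.
(Std-C, Std-C, Std-D): VendorX can switch to Std-B (0 → 9). Not NE.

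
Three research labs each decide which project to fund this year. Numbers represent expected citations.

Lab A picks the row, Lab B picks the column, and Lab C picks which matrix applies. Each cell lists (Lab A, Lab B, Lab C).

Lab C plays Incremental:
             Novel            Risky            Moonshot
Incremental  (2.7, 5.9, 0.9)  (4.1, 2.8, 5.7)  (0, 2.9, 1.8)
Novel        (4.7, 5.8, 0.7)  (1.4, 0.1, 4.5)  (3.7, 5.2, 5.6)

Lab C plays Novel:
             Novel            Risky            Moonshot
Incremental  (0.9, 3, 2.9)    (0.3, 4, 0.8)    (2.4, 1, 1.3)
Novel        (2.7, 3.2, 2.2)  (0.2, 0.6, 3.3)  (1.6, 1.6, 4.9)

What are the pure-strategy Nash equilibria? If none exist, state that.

Check each profile: it is a Nash equilibrium iff no player can strictly gain by switching unilaterally.
(Incremental, Novel, Incremental): Lab A can switch to Novel (2.7 → 4.7). Not NE.
(Incremental, Novel, Novel): Lab A can switch to Novel (0.9 → 2.7). Not NE.
(Incremental, Risky, Incremental): Lab B can switch to Novel (2.8 → 5.9). Not NE.
(Incremental, Risky, Novel): Lab C can switch to Incremental (0.8 → 5.7). Not NE.
(Incremental, Moonshot, Incremental): Lab A can switch to Novel (0 → 3.7). Not NE.
(Incremental, Moonshot, Novel): Lab B can switch to Novel (1 → 3). Not NE.
(Novel, Novel, Incremental): Lab C can switch to Novel (0.7 → 2.2). Not NE.
(Novel, Novel, Novel): Lab A gets 2.7, best alternative 0.9; Lab B gets 3.2, best alternative 1.6; Lab C gets 2.2, best alternative 0.7. No profitable deviation — NE.
(Novel, Risky, Incremental): Lab A can switch to Incremental (1.4 → 4.1). Not NE.
(Novel, Risky, Novel): Lab A can switch to Incremental (0.2 → 0.3). Not NE.
(Novel, Moonshot, Incremental): Lab B can switch to Novel (5.2 → 5.8). Not NE.
(The remaining 1 profile has a profitable deviation by the same check.)

(Novel, Novel, Novel)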